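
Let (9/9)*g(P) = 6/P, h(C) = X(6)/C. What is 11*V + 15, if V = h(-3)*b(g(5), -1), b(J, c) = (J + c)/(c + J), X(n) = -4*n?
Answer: 103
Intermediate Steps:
h(C) = -24/C (h(C) = (-4*6)/C = -24/C)
g(P) = 6/P
b(J, c) = 1 (b(J, c) = (J + c)/(J + c) = 1)
V = 8 (V = -24/(-3)*1 = -24*(-⅓)*1 = 8*1 = 8)
11*V + 15 = 11*8 + 15 = 88 + 15 = 103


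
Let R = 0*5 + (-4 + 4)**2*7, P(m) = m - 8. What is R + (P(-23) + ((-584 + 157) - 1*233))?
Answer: -691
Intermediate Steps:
P(m) = -8 + m
R = 0 (R = 0 + 0**2*7 = 0 + 0*7 = 0 + 0 = 0)
R + (P(-23) + ((-584 + 157) - 1*233)) = 0 + ((-8 - 23) + ((-584 + 157) - 1*233)) = 0 + (-31 + (-427 - 233)) = 0 + (-31 - 660) = 0 - 691 = -691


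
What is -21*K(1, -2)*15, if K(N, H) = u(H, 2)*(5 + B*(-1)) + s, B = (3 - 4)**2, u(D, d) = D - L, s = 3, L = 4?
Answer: 6615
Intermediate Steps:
u(D, d) = -4 + D (u(D, d) = D - 1*4 = D - 4 = -4 + D)
B = 1 (B = (-1)**2 = 1)
K(N, H) = -13 + 4*H (K(N, H) = (-4 + H)*(5 + 1*(-1)) + 3 = (-4 + H)*(5 - 1) + 3 = (-4 + H)*4 + 3 = (-16 + 4*H) + 3 = -13 + 4*H)
-21*K(1, -2)*15 = -21*(-13 + 4*(-2))*15 = -21*(-13 - 8)*15 = -21*(-21)*15 = 441*15 = 6615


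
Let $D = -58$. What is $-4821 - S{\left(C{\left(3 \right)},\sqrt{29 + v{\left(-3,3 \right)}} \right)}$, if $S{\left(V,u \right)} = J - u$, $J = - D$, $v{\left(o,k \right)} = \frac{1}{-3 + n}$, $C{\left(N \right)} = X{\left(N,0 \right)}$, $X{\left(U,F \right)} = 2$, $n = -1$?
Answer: $-4879 + \frac{\sqrt{115}}{2} \approx -4873.6$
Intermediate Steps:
$C{\left(N \right)} = 2$
$v{\left(o,k \right)} = - \frac{1}{4}$ ($v{\left(o,k \right)} = \frac{1}{-3 - 1} = \frac{1}{-4} = - \frac{1}{4}$)
$J = 58$ ($J = \left(-1\right) \left(-58\right) = 58$)
$S{\left(V,u \right)} = 58 - u$
$-4821 - S{\left(C{\left(3 \right)},\sqrt{29 + v{\left(-3,3 \right)}} \right)} = -4821 - \left(58 - \sqrt{29 - \frac{1}{4}}\right) = -4821 - \left(58 - \sqrt{\frac{115}{4}}\right) = -4821 - \left(58 - \frac{\sqrt{115}}{2}\right) = -4879 + \frac{\sqrt{115}}{2}$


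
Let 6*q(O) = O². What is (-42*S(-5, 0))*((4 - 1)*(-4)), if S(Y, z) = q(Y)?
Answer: 2100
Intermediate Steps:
q(O) = O²/6
S(Y, z) = Y²/6
(-42*S(-5, 0))*((4 - 1)*(-4)) = (-7*(-5)²)*((4 - 1)*(-4)) = (-7*25)*(3*(-4)) = -42*25/6*(-12) = -175*(-12) = 2100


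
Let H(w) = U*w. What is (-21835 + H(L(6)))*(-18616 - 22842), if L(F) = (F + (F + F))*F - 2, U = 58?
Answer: 650351646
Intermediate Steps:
L(F) = -2 + 3*F² (L(F) = (F + 2*F)*F - 2 = (3*F)*F - 2 = 3*F² - 2 = -2 + 3*F²)
H(w) = 58*w
(-21835 + H(L(6)))*(-18616 - 22842) = (-21835 + 58*(-2 + 3*6²))*(-18616 - 22842) = (-21835 + 58*(-2 + 3*36))*(-41458) = (-21835 + 58*(-2 + 108))*(-41458) = (-21835 + 58*106)*(-41458) = (-21835 + 6148)*(-41458) = -15687*(-41458) = 650351646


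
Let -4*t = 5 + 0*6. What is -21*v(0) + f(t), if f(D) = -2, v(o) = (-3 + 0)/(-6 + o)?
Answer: -25/2 ≈ -12.500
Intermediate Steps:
v(o) = -3/(-6 + o)
t = -5/4 (t = -(5 + 0*6)/4 = -(5 + 0)/4 = -1/4*5 = -5/4 ≈ -1.2500)
-21*v(0) + f(t) = -(-63)/(-6 + 0) - 2 = -(-63)/(-6) - 2 = -(-63)*(-1)/6 - 2 = -21*1/2 - 2 = -21/2 - 2 = -25/2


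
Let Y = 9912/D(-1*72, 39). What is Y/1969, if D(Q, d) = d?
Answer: 3304/25597 ≈ 0.12908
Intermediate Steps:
Y = 3304/13 (Y = 9912/39 = 9912*(1/39) = 3304/13 ≈ 254.15)
Y/1969 = (3304/13)/1969 = (3304/13)*(1/1969) = 3304/25597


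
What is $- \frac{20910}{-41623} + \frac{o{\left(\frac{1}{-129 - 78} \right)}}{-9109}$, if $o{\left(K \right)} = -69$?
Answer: $\frac{193341177}{379143907} \approx 0.50994$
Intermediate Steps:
$- \frac{20910}{-41623} + \frac{o{\left(\frac{1}{-129 - 78} \right)}}{-9109} = - \frac{20910}{-41623} - \frac{69}{-9109} = \left(-20910\right) \left(- \frac{1}{41623}\right) - - \frac{69}{9109} = \frac{20910}{41623} + \frac{69}{9109} = \frac{193341177}{379143907}$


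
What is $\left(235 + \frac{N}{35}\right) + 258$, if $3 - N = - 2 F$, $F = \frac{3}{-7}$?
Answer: $\frac{24160}{49} \approx 493.06$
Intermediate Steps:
$F = - \frac{3}{7}$ ($F = 3 \left(- \frac{1}{7}\right) = - \frac{3}{7} \approx -0.42857$)
$N = \frac{15}{7}$ ($N = 3 - \left(-2\right) \left(- \frac{3}{7}\right) = 3 - \frac{6}{7} = \frac{15}{7} \approx 2.1429$)
$\left(235 + \frac{N}{35}\right) + 258 = \left(235 + \frac{15}{7 \cdot 35}\right) + 258 = \left(235 + \frac{15}{7} \cdot \frac{1}{35}\right) + 258 = \left(235 + \frac{3}{49}\right) + 258 = \frac{11518}{49} + 258 = \frac{24160}{49}$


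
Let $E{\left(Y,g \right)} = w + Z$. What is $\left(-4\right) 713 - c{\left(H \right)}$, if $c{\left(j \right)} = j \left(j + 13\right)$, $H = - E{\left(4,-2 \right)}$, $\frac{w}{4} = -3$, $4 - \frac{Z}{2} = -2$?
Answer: $-2852$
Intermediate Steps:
$Z = 12$ ($Z = 8 - -4 = 8 + 4 = 12$)
$w = -12$ ($w = 4 \left(-3\right) = -12$)
$E{\left(Y,g \right)} = 0$ ($E{\left(Y,g \right)} = -12 + 12 = 0$)
$H = 0$ ($H = \left(-1\right) 0 = 0$)
$c{\left(j \right)} = j \left(13 + j\right)$
$\left(-4\right) 713 - c{\left(H \right)} = \left(-4\right) 713 - 0 \left(13 + 0\right) = -2852 - 0 \cdot 13 = -2852 - 0 = -2852 + 0 = -2852$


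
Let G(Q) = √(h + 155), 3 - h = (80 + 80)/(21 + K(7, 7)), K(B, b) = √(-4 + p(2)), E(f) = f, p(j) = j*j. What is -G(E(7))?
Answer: -√66318/21 ≈ -12.263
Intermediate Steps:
p(j) = j²
K(B, b) = 0 (K(B, b) = √(-4 + 2²) = √(-4 + 4) = √0 = 0)
h = -97/21 (h = 3 - (80 + 80)/(21 + 0) = 3 - 160/21 = -97/21 ≈ -4.6190)
G(Q) = √66318/21 (G(Q) = √(-97/21 + 155) = √(3158/21) = √66318/21)
-G(E(7)) = -√66318/21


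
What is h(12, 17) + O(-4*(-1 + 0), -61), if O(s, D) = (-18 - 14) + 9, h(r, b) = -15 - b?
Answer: -55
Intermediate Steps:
O(s, D) = -23 (O(s, D) = -32 + 9 = -23)
h(12, 17) + O(-4*(-1 + 0), -61) = (-15 - 1*17) - 23 = (-15 - 17) - 23 = -32 - 23 = -55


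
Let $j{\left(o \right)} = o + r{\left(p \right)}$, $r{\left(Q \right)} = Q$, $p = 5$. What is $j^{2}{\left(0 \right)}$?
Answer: $25$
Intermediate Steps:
$j{\left(o \right)} = 5 + o$ ($j{\left(o \right)} = o + 5 = 5 + o$)
$j^{2}{\left(0 \right)} = \left(5 + 0\right)^{2} = 5^{2} = 25$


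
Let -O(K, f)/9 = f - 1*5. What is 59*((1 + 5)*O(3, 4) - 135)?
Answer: -4779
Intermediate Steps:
O(K, f) = 45 - 9*f (O(K, f) = -9*(f - 1*5) = -9*(f - 5) = -9*(-5 + f) = 45 - 9*f)
59*((1 + 5)*O(3, 4) - 135) = 59*((1 + 5)*(45 - 9*4) - 135) = 59*(6*(45 - 36) - 135) = 59*(6*9 - 135) = 59*(54 - 135) = 59*(-81) = -4779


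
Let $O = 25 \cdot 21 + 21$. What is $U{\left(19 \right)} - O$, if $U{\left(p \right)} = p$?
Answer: $-527$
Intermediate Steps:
$O = 546$ ($O = 525 + 21 = 546$)
$U{\left(19 \right)} - O = 19 - 546 = -527$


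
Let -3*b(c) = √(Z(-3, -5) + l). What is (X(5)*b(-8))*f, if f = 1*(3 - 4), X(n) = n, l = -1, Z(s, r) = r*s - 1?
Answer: 5*√13/3 ≈ 6.0093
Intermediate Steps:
Z(s, r) = -1 + r*s
f = -1 (f = 1*(-1) = -1)
b(c) = -√13/3 (b(c) = -√((-1 - 5*(-3)) - 1)/3 = -√((-1 + 15) - 1)/3 = -√(14 - 1)/3 = -√13/3)
(X(5)*b(-8))*f = (5*(-√13/3))*(-1) = -5*√13/3*(-1) = 5*√13/3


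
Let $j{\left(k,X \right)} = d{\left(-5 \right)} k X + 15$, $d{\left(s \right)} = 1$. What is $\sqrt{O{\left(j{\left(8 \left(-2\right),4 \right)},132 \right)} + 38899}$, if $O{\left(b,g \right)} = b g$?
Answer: $\sqrt{32431} \approx 180.09$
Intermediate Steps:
$j{\left(k,X \right)} = 15 + X k$ ($j{\left(k,X \right)} = 1 k X + 15 = k X + 15 = X k + 15 = 15 + X k$)
$\sqrt{O{\left(j{\left(8 \left(-2\right),4 \right)},132 \right)} + 38899} = \sqrt{\left(15 + 4 \cdot 8 \left(-2\right)\right) 132 + 38899} = \sqrt{\left(15 + 4 \left(-16\right)\right) 132 + 38899} = \sqrt{\left(15 - 64\right) 132 + 38899} = \sqrt{\left(-49\right) 132 + 38899} = \sqrt{-6468 + 38899} = \sqrt{32431}$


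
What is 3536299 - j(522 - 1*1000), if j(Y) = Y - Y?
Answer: 3536299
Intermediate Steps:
j(Y) = 0
3536299 - j(522 - 1*1000) = 3536299 - 1*0 = 3536299 + 0 = 3536299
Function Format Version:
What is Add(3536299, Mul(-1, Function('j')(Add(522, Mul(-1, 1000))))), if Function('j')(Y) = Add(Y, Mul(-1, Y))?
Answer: 3536299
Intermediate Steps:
Function('j')(Y) = 0
Add(3536299, Mul(-1, Function('j')(Add(522, Mul(-1, 1000))))) = Add(3536299, Mul(-1, 0)) = Add(3536299, 0) = 3536299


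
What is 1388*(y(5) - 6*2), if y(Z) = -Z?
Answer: -23596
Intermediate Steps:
1388*(y(5) - 6*2) = 1388*(-1*5 - 6*2) = 1388*(-5 - 1*12) = 1388*(-5 - 12) = 1388*(-17) = -23596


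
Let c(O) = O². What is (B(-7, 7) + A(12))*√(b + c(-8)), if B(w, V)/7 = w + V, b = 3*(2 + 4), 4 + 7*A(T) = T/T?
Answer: -3*√82/7 ≈ -3.8809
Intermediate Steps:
A(T) = -3/7 (A(T) = -4/7 + (T/T)/7 = -4/7 + (⅐)*1 = -4/7 + ⅐ = -3/7)
b = 18 (b = 3*6 = 18)
B(w, V) = 7*V + 7*w (B(w, V) = 7*(w + V) = 7*(V + w) = 7*V + 7*w)
(B(-7, 7) + A(12))*√(b + c(-8)) = ((7*7 + 7*(-7)) - 3/7)*√(18 + (-8)²) = ((49 - 49) - 3/7)*√(18 + 64) = (0 - 3/7)*√82 = -3*√82/7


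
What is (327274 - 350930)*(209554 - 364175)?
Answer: 3657714376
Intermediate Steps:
(327274 - 350930)*(209554 - 364175) = -23656*(-154621) = 3657714376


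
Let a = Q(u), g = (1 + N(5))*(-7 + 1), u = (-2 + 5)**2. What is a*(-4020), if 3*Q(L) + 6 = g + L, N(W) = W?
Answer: 44220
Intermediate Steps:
u = 9 (u = 3**2 = 9)
g = -36 (g = (1 + 5)*(-7 + 1) = 6*(-6) = -36)
Q(L) = -14 + L/3 (Q(L) = -2 + (-36 + L)/3 = -2 + (-12 + L/3) = -14 + L/3)
a = -11 (a = -14 + (1/3)*9 = -14 + 3 = -11)
a*(-4020) = -11*(-4020) = 44220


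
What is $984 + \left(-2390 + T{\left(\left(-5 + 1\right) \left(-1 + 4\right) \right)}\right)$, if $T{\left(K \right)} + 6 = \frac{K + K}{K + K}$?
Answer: $-1411$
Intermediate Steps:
$T{\left(K \right)} = -5$ ($T{\left(K \right)} = -6 + \frac{K + K}{K + K} = -6 + \frac{2 K}{2 K} = -6 + 2 K \frac{1}{2 K} = -6 + 1 = -5$)
$984 + \left(-2390 + T{\left(\left(-5 + 1\right) \left(-1 + 4\right) \right)}\right) = 984 - 2395 = -1411$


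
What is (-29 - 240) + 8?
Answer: -261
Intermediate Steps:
(-29 - 240) + 8 = -269 + 8 = -261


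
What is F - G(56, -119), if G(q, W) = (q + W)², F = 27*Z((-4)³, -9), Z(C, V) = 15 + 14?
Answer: -3186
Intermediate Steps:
Z(C, V) = 29
F = 783 (F = 27*29 = 783)
G(q, W) = (W + q)²
F - G(56, -119) = 783 - (-119 + 56)² = 783 - 1*(-63)² = 783 - 1*3969 = 783 - 3969 = -3186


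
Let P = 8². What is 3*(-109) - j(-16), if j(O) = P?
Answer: -391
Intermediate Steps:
P = 64
j(O) = 64
3*(-109) - j(-16) = 3*(-109) - 1*64 = -327 - 64 = -391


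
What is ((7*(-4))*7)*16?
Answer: -3136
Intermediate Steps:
((7*(-4))*7)*16 = -28*7*16 = -196*16 = -3136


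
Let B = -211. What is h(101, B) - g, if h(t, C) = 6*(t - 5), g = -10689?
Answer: 11265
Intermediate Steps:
h(t, C) = -30 + 6*t (h(t, C) = 6*(-5 + t) = -30 + 6*t)
h(101, B) - g = (-30 + 6*101) - 1*(-10689) = (-30 + 606) + 10689 = 576 + 10689 = 11265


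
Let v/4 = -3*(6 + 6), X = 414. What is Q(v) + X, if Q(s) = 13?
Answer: 427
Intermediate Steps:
v = -144 (v = 4*(-3*(6 + 6)) = 4*(-3*12) = 4*(-36) = -144)
Q(v) + X = 13 + 414 = 427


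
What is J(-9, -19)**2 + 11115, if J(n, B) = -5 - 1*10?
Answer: 11340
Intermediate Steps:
J(n, B) = -15 (J(n, B) = -5 - 10 = -15)
J(-9, -19)**2 + 11115 = (-15)**2 + 11115 = 225 + 11115 = 11340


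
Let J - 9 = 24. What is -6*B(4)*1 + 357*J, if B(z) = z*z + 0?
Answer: 11685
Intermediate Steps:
J = 33 (J = 9 + 24 = 33)
B(z) = z² (B(z) = z² + 0 = z²)
-6*B(4)*1 + 357*J = -6*4²*1 + 357*33 = -6*16*1 + 11781 = -96*1 + 11781 = -96 + 11781 = 11685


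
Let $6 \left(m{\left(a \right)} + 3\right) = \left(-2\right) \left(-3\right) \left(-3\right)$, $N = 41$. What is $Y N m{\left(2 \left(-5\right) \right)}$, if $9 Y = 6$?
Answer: $-164$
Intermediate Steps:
$Y = \frac{2}{3}$ ($Y = \frac{1}{9} \cdot 6 = \frac{2}{3} \approx 0.66667$)
$m{\left(a \right)} = -6$ ($m{\left(a \right)} = -3 + \frac{\left(-2\right) \left(-3\right) \left(-3\right)}{6} = -3 + \frac{6 \left(-3\right)}{6} = -3 + \frac{1}{6} \left(-18\right) = -3 - 3 = -6$)
$Y N m{\left(2 \left(-5\right) \right)} = \frac{2}{3} \cdot 41 \left(-6\right) = \frac{82}{3} \left(-6\right) = -164$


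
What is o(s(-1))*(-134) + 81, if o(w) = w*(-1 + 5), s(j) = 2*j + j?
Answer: 1689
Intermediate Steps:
s(j) = 3*j
o(w) = 4*w (o(w) = w*4 = 4*w)
o(s(-1))*(-134) + 81 = (4*(3*(-1)))*(-134) + 81 = (4*(-3))*(-134) + 81 = -12*(-134) + 81 = 1608 + 81 = 1689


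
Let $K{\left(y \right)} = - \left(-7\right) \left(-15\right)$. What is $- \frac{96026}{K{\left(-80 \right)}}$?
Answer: $\frac{13718}{15} \approx 914.53$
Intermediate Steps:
$K{\left(y \right)} = -105$ ($K{\left(y \right)} = \left(-1\right) 105 = -105$)
$- \frac{96026}{K{\left(-80 \right)}} = - \frac{96026}{-105} = \left(-96026\right) \left(- \frac{1}{105}\right) = \frac{13718}{15}$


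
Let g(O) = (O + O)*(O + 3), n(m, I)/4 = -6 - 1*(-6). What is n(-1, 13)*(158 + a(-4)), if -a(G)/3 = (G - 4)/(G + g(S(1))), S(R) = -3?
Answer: 0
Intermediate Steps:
n(m, I) = 0 (n(m, I) = 4*(-6 - 1*(-6)) = 4*(-6 + 6) = 4*0 = 0)
g(O) = 2*O*(3 + O) (g(O) = (2*O)*(3 + O) = 2*O*(3 + O))
a(G) = -3*(-4 + G)/G (a(G) = -3*(G - 4)/(G + 2*(-3)*(3 - 3)) = -3*(-4 + G)/(G + 2*(-3)*0) = -3*(-4 + G)/(G + 0) = -3*(-4 + G)/G)
n(-1, 13)*(158 + a(-4)) = 0*(158 + (-3 + 12/(-4))) = 0*(158 + (-3 + 12*(-¼))) = 0*(158 + (-3 - 3)) = 0*(158 - 6) = 0*152 = 0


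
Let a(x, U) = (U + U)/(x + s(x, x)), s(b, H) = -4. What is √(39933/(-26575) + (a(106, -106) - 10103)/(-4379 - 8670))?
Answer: I*√9111431745935934054/3537127185 ≈ 0.85338*I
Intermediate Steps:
a(x, U) = 2*U/(-4 + x) (a(x, U) = (U + U)/(x - 4) = (2*U)/(-4 + x) = 2*U/(-4 + x))
√(39933/(-26575) + (a(106, -106) - 10103)/(-4379 - 8670)) = √(39933/(-26575) + (2*(-106)/(-4 + 106) - 10103)/(-4379 - 8670)) = √(39933*(-1/26575) + (2*(-106)/102 - 10103)/(-13049)) = √(-39933/26575 + (2*(-106)*(1/102) - 10103)*(-1/13049)) = √(-39933/26575 + (-106/51 - 10103)*(-1/13049)) = √(-39933/26575 - 515359/51*(-1/13049)) = √(-39933/26575 + 515359/665499) = √(-12879706142/17685635925) = I*√9111431745935934054/3537127185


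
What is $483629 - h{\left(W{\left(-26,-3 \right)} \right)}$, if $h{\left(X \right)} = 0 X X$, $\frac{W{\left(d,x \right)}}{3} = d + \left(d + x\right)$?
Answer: $483629$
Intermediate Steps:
$W{\left(d,x \right)} = 3 x + 6 d$ ($W{\left(d,x \right)} = 3 \left(d + \left(d + x\right)\right) = 3 \left(x + 2 d\right) = 3 x + 6 d$)
$h{\left(X \right)} = 0$ ($h{\left(X \right)} = 0 X = 0$)
$483629 - h{\left(W{\left(-26,-3 \right)} \right)} = 483629 - 0 = 483629 + 0 = 483629$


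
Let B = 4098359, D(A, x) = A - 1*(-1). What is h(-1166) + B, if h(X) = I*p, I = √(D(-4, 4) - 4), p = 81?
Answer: 4098359 + 81*I*√7 ≈ 4.0984e+6 + 214.31*I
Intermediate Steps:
D(A, x) = 1 + A (D(A, x) = A + 1 = 1 + A)
I = I*√7 (I = √((1 - 4) - 4) = √(-3 - 4) = √(-7) = I*√7 ≈ 2.6458*I)
h(X) = 81*I*√7 (h(X) = (I*√7)*81 = 81*I*√7)
h(-1166) + B = 81*I*√7 + 4098359 = 4098359 + 81*I*√7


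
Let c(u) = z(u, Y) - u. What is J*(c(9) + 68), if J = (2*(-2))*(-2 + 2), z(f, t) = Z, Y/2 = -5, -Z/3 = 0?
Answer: 0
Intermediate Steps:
Z = 0 (Z = -3*0 = 0)
Y = -10 (Y = 2*(-5) = -10)
z(f, t) = 0
c(u) = -u (c(u) = 0 - u = -u)
J = 0 (J = -4*0 = 0)
J*(c(9) + 68) = 0*(-1*9 + 68) = 0*(-9 + 68) = 0*59 = 0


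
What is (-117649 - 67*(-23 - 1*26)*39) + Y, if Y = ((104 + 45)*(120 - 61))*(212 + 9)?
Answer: 1953199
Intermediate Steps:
Y = 1942811 (Y = (149*59)*221 = 8791*221 = 1942811)
(-117649 - 67*(-23 - 1*26)*39) + Y = (-117649 - 67*(-23 - 1*26)*39) + 1942811 = (-117649 - 67*(-23 - 26)*39) + 1942811 = (-117649 - 67*(-49)*39) + 1942811 = (-117649 + 3283*39) + 1942811 = (-117649 + 128037) + 1942811 = 10388 + 1942811 = 1953199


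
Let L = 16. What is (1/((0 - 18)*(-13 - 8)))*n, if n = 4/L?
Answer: 1/1512 ≈ 0.00066138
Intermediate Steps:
n = ¼ (n = 4/16 = 4*(1/16) = ¼ ≈ 0.25000)
(1/((0 - 18)*(-13 - 8)))*n = (1/((0 - 18)*(-13 - 8)))*(¼) = (1/(-18*(-21)))*(¼) = -1/18*(-1/21)*(¼) = (1/378)*(¼) = 1/1512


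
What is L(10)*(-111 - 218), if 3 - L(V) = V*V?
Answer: 31913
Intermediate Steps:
L(V) = 3 - V² (L(V) = 3 - V*V = 3 - V²)
L(10)*(-111 - 218) = (3 - 1*10²)*(-111 - 218) = (3 - 1*100)*(-329) = (3 - 100)*(-329) = -97*(-329) = 31913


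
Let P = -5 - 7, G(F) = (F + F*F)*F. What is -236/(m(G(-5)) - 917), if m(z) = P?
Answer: 236/929 ≈ 0.25404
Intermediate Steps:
G(F) = F*(F + F²) (G(F) = (F + F²)*F = F*(F + F²))
P = -12
m(z) = -12
-236/(m(G(-5)) - 917) = -236/(-12 - 917) = -236/(-929) = -236*(-1/929) = 236/929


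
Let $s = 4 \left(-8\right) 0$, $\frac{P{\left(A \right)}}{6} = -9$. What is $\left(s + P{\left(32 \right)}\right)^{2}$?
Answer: $2916$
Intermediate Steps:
$P{\left(A \right)} = -54$ ($P{\left(A \right)} = 6 \left(-9\right) = -54$)
$s = 0$ ($s = \left(-32\right) 0 = 0$)
$\left(s + P{\left(32 \right)}\right)^{2} = \left(0 - 54\right)^{2} = \left(-54\right)^{2} = 2916$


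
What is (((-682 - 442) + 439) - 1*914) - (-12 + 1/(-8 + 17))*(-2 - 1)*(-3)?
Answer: -1492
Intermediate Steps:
(((-682 - 442) + 439) - 1*914) - (-12 + 1/(-8 + 17))*(-2 - 1)*(-3) = ((-1124 + 439) - 914) - (-12 + 1/9)*(-3*(-3)) = (-685 - 914) - (-12 + 1/9)*9 = -1599 - (-107)*9/9 = -1599 - 1*(-107) = -1599 + 107 = -1492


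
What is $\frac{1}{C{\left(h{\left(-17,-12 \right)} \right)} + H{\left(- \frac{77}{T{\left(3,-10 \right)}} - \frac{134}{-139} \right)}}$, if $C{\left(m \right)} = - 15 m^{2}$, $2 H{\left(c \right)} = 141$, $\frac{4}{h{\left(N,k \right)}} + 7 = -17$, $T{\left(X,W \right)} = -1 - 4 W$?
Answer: $\frac{12}{841} \approx 0.014269$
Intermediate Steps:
$h{\left(N,k \right)} = - \frac{1}{6}$ ($h{\left(N,k \right)} = \frac{4}{-7 - 17} = \frac{4}{-24} = 4 \left(- \frac{1}{24}\right) = - \frac{1}{6}$)
$H{\left(c \right)} = \frac{141}{2}$ ($H{\left(c \right)} = \frac{1}{2} \cdot 141 = \frac{141}{2}$)
$\frac{1}{C{\left(h{\left(-17,-12 \right)} \right)} + H{\left(- \frac{77}{T{\left(3,-10 \right)}} - \frac{134}{-139} \right)}} = \frac{1}{- 15 \left(- \frac{1}{6}\right)^{2} + \frac{141}{2}} = \frac{1}{\left(-15\right) \frac{1}{36} + \frac{141}{2}} = \frac{1}{- \frac{5}{12} + \frac{141}{2}} = \frac{1}{\frac{841}{12}} = \frac{12}{841}$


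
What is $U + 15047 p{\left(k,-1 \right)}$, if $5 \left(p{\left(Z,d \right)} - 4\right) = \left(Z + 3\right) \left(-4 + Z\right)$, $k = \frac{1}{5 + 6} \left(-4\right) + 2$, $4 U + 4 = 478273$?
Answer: $\frac{355198417}{2420} \approx 1.4678 \cdot 10^{5}$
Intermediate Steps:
$U = \frac{478269}{4}$ ($U = -1 + \frac{1}{4} \cdot 478273 = -1 + \frac{478273}{4} = \frac{478269}{4} \approx 1.1957 \cdot 10^{5}$)
$k = \frac{18}{11}$ ($k = \frac{1}{11} \left(-4\right) + 2 = - \frac{4}{11} + 2 = \frac{18}{11} \approx 1.6364$)
$p{\left(Z,d \right)} = 4 + \frac{\left(-4 + Z\right) \left(3 + Z\right)}{5}$ ($p{\left(Z,d \right)} = 4 + \frac{\left(Z + 3\right) \left(-4 + Z\right)}{5} = 4 + \frac{\left(3 + Z\right) \left(-4 + Z\right)}{5} = 4 + \frac{\left(-4 + Z\right) \left(3 + Z\right)}{5}$)
$U + 15047 p{\left(k,-1 \right)} = \frac{478269}{4} + 15047 \left(\frac{8}{5} - \frac{18}{55} + \frac{\left(\frac{18}{11}\right)^{2}}{5}\right) = \frac{478269}{4} + 15047 \left(\frac{8}{5} - \frac{18}{55} + \frac{1}{5} \cdot \frac{324}{121}\right) = \frac{478269}{4} + 15047 \left(\frac{8}{5} - \frac{18}{55} + \frac{324}{605}\right) = \frac{478269}{4} + 15047 \cdot \frac{1094}{605} = \frac{478269}{4} + \frac{16461418}{605} = \frac{355198417}{2420}$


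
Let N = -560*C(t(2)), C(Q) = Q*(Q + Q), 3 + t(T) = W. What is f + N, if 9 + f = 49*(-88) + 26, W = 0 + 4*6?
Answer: -498215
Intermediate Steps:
W = 24 (W = 0 + 24 = 24)
t(T) = 21 (t(T) = -3 + 24 = 21)
C(Q) = 2*Q² (C(Q) = Q*(2*Q) = 2*Q²)
f = -4295 (f = -9 + (49*(-88) + 26) = -9 + (-4312 + 26) = -9 - 4286 = -4295)
N = -493920 (N = -1120*21² = -1120*441 = -560*882 = -493920)
f + N = -4295 - 493920 = -498215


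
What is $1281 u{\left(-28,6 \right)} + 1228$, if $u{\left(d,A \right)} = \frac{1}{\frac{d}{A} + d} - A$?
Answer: $- \frac{90961}{14} \approx -6497.2$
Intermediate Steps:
$u{\left(d,A \right)} = \frac{1}{d + \frac{d}{A}} - A$
$1281 u{\left(-28,6 \right)} + 1228 = 1281 \frac{6 \left(1 - -28 - 6 \left(-28\right)\right)}{\left(-28\right) \left(1 + 6\right)} + 1228 = 1281 \cdot 6 \left(- \frac{1}{28}\right) \frac{1}{7} \left(1 + 28 + 168\right) + 1228 = 1281 \cdot 6 \left(- \frac{1}{28}\right) \frac{1}{7} \cdot 197 + 1228 = 1281 \left(- \frac{591}{98}\right) + 1228 = - \frac{108153}{14} + 1228 = - \frac{90961}{14}$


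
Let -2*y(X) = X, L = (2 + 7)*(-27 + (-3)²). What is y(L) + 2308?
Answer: 2389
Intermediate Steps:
L = -162 (L = 9*(-27 + 9) = 9*(-18) = -162)
y(X) = -X/2
y(L) + 2308 = -½*(-162) + 2308 = 81 + 2308 = 2389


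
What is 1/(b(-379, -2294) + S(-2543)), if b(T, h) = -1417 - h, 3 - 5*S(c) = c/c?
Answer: 5/4387 ≈ 0.0011397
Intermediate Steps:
S(c) = 2/5 (S(c) = 3/5 - c/(5*c) = 3/5 - 1/5*1 = 3/5 - 1/5 = 2/5)
1/(b(-379, -2294) + S(-2543)) = 1/((-1417 - 1*(-2294)) + 2/5) = 1/((-1417 + 2294) + 2/5) = 1/(877 + 2/5) = 1/(4387/5) = 5/4387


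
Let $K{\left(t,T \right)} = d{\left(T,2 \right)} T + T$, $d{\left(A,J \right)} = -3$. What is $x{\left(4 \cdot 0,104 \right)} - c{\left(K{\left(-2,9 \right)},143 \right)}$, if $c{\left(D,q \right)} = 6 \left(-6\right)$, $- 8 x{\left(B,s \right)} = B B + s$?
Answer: $23$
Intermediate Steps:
$x{\left(B,s \right)} = - \frac{s}{8} - \frac{B^{2}}{8}$ ($x{\left(B,s \right)} = - \frac{B B + s}{8} = - \frac{B^{2} + s}{8} = - \frac{s + B^{2}}{8} = - \frac{s}{8} - \frac{B^{2}}{8}$)
$K{\left(t,T \right)} = - 2 T$ ($K{\left(t,T \right)} = - 3 T + T = - 2 T$)
$c{\left(D,q \right)} = -36$
$x{\left(4 \cdot 0,104 \right)} - c{\left(K{\left(-2,9 \right)},143 \right)} = \left(\left(- \frac{1}{8}\right) 104 - \frac{\left(4 \cdot 0\right)^{2}}{8}\right) - -36 = \left(-13 - \frac{0^{2}}{8}\right) + 36 = \left(-13 - 0\right) + 36 = \left(-13 + 0\right) + 36 = -13 + 36 = 23$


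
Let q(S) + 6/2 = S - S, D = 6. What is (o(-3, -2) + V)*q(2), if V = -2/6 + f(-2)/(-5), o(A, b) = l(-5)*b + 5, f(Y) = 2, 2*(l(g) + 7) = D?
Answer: -184/5 ≈ -36.800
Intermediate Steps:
l(g) = -4 (l(g) = -7 + (½)*6 = -7 + 3 = -4)
q(S) = -3 (q(S) = -3 + (S - S) = -3 + 0 = -3)
o(A, b) = 5 - 4*b (o(A, b) = -4*b + 5 = 5 - 4*b)
V = -11/15 (V = -2/6 + 2/(-5) = -2*⅙ + 2*(-⅕) = -⅓ - ⅖ = -11/15 ≈ -0.73333)
(o(-3, -2) + V)*q(2) = ((5 - 4*(-2)) - 11/15)*(-3) = ((5 + 8) - 11/15)*(-3) = (13 - 11/15)*(-3) = (184/15)*(-3) = -184/5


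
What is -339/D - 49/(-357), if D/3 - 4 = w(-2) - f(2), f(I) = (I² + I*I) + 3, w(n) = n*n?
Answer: 1928/51 ≈ 37.804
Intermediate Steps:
w(n) = n²
f(I) = 3 + 2*I² (f(I) = (I² + I²) + 3 = 2*I² + 3 = 3 + 2*I²)
D = -9 (D = 12 + 3*((-2)² - (3 + 2*2²)) = 12 + 3*(4 - (3 + 2*4)) = 12 + 3*(4 - (3 + 8)) = 12 + 3*(4 - 1*11) = 12 + 3*(4 - 11) = 12 + 3*(-7) = 12 - 21 = -9)
-339/D - 49/(-357) = -339/(-9) - 49/(-357) = -339*(-⅑) - 49*(-1/357) = 113/3 + 7/51 = 1928/51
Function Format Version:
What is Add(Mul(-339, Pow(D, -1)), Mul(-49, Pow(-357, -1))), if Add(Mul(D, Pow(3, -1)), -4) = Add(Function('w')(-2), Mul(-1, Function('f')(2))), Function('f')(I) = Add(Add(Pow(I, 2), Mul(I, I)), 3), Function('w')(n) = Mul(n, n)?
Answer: Rational(1928, 51) ≈ 37.804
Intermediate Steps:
Function('w')(n) = Pow(n, 2)
Function('f')(I) = Add(3, Mul(2, Pow(I, 2))) (Function('f')(I) = Add(Add(Pow(I, 2), Pow(I, 2)), 3) = Add(Mul(2, Pow(I, 2)), 3) = Add(3, Mul(2, Pow(I, 2))))
D = -9 (D = Add(12, Mul(3, Add(Pow(-2, 2), Mul(-1, Add(3, Mul(2, Pow(2, 2))))))) = Add(12, Mul(3, Add(4, Mul(-1, Add(3, Mul(2, 4)))))) = Add(12, Mul(3, Add(4, Mul(-1, Add(3, 8))))) = Add(12, Mul(3, Add(4, Mul(-1, 11)))) = Add(12, Mul(3, Add(4, -11))) = Add(12, Mul(3, -7)) = Add(12, -21) = -9)
Add(Mul(-339, Pow(D, -1)), Mul(-49, Pow(-357, -1))) = Add(Mul(-339, Pow(-9, -1)), Mul(-49, Pow(-357, -1))) = Add(Mul(-339, Rational(-1, 9)), Mul(-49, Rational(-1, 357))) = Add(Rational(113, 3), Rational(7, 51)) = Rational(1928, 51)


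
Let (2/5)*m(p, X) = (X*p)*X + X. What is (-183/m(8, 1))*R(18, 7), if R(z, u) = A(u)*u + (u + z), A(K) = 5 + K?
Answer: -13298/15 ≈ -886.53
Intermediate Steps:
R(z, u) = u + z + u*(5 + u) (R(z, u) = (5 + u)*u + (u + z) = u*(5 + u) + (u + z) = u + z + u*(5 + u))
m(p, X) = 5*X/2 + 5*p*X²/2 (m(p, X) = 5*((X*p)*X + X)/2 = 5*(p*X² + X)/2 = 5*(X + p*X²)/2 = 5*X/2 + 5*p*X²/2)
(-183/m(8, 1))*R(18, 7) = (-183*2/(5*(1 + 1*8)))*(7 + 18 + 7*(5 + 7)) = (-183*2/(5*(1 + 8)))*(7 + 18 + 7*12) = (-183/((5/2)*1*9))*(7 + 18 + 84) = -183/45/2*109 = -183*2/45*109 = -122/15*109 = -13298/15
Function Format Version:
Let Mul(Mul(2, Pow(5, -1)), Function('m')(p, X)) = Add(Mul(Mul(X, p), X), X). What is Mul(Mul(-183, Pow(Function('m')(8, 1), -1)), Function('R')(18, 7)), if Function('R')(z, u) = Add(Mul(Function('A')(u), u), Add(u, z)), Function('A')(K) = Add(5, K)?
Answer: Rational(-13298, 15) ≈ -886.53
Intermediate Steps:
Function('R')(z, u) = Add(u, z, Mul(u, Add(5, u))) (Function('R')(z, u) = Add(Mul(Add(5, u), u), Add(u, z)) = Add(Mul(u, Add(5, u)), Add(u, z)) = Add(u, z, Mul(u, Add(5, u))))
Function('m')(p, X) = Add(Mul(Rational(5, 2), X), Mul(Rational(5, 2), p, Pow(X, 2))) (Function('m')(p, X) = Mul(Rational(5, 2), Add(Mul(Mul(X, p), X), X)) = Mul(Rational(5, 2), Add(Mul(p, Pow(X, 2)), X)) = Mul(Rational(5, 2), Add(X, Mul(p, Pow(X, 2)))) = Add(Mul(Rational(5, 2), X), Mul(Rational(5, 2), p, Pow(X, 2))))
Mul(Mul(-183, Pow(Function('m')(8, 1), -1)), Function('R')(18, 7)) = Mul(Mul(-183, Pow(Mul(Rational(5, 2), 1, Add(1, Mul(1, 8))), -1)), Add(7, 18, Mul(7, Add(5, 7)))) = Mul(Mul(-183, Pow(Mul(Rational(5, 2), 1, Add(1, 8)), -1)), Add(7, 18, Mul(7, 12))) = Mul(Mul(-183, Pow(Mul(Rational(5, 2), 1, 9), -1)), Add(7, 18, 84)) = Mul(Mul(-183, Pow(Rational(45, 2), -1)), 109) = Mul(Mul(-183, Rational(2, 45)), 109) = Mul(Rational(-122, 15), 109) = Rational(-13298, 15)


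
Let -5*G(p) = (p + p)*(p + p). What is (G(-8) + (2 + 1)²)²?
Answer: 44521/25 ≈ 1780.8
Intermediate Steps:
G(p) = -4*p²/5 (G(p) = -(p + p)*(p + p)/5 = -2*p*2*p/5 = -4*p²/5)
(G(-8) + (2 + 1)²)² = (-⅘*(-8)² + (2 + 1)²)² = (-⅘*64 + 3²)² = (-256/5 + 9)² = (-211/5)² = 44521/25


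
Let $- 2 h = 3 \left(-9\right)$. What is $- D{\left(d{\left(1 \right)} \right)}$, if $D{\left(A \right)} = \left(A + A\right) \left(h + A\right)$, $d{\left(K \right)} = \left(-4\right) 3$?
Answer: $36$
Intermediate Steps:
$d{\left(K \right)} = -12$
$h = \frac{27}{2}$ ($h = - \frac{3 \left(-9\right)}{2} = \left(- \frac{1}{2}\right) \left(-27\right) = \frac{27}{2} \approx 13.5$)
$D{\left(A \right)} = 2 A \left(\frac{27}{2} + A\right)$ ($D{\left(A \right)} = \left(A + A\right) \left(\frac{27}{2} + A\right) = 2 A \left(\frac{27}{2} + A\right)$)
$- D{\left(d{\left(1 \right)} \right)} = - \left(-12\right) \left(27 + 2 \left(-12\right)\right) = - \left(-12\right) \left(27 - 24\right) = - \left(-12\right) 3 = \left(-1\right) \left(-36\right) = 36$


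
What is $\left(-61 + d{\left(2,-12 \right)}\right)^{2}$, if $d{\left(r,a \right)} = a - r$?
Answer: $5625$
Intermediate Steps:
$\left(-61 + d{\left(2,-12 \right)}\right)^{2} = \left(-61 - 14\right)^{2} = \left(-75\right)^{2} = 5625$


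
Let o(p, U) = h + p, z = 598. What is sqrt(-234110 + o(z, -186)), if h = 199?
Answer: I*sqrt(233313) ≈ 483.02*I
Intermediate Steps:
o(p, U) = 199 + p
sqrt(-234110 + o(z, -186)) = sqrt(-234110 + (199 + 598)) = sqrt(-234110 + 797) = sqrt(-233313) = I*sqrt(233313)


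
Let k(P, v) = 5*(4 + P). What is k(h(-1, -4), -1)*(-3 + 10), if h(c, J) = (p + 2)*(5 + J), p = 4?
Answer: 350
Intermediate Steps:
h(c, J) = 30 + 6*J (h(c, J) = (4 + 2)*(5 + J) = 6*(5 + J) = 30 + 6*J)
k(P, v) = 20 + 5*P
k(h(-1, -4), -1)*(-3 + 10) = (20 + 5*(30 + 6*(-4)))*(-3 + 10) = (20 + 5*(30 - 24))*7 = (20 + 5*6)*7 = (20 + 30)*7 = 50*7 = 350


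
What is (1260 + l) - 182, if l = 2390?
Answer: 3468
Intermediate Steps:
(1260 + l) - 182 = (1260 + 2390) - 182 = 3650 - 182 = 3468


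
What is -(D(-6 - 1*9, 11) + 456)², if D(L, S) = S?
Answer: -218089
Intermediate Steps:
-(D(-6 - 1*9, 11) + 456)² = -(11 + 456)² = -1*467² = -1*218089 = -218089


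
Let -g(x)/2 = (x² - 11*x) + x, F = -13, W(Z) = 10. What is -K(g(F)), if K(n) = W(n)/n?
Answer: 5/299 ≈ 0.016722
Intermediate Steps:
g(x) = -2*x² + 20*x (g(x) = -2*((x² - 11*x) + x) = -2*(x² - 10*x) = -2*x² + 20*x)
K(n) = 10/n
-K(g(F)) = -10/(2*(-13)*(10 - 1*(-13))) = -10/(2*(-13)*(10 + 13)) = -10/(2*(-13)*23) = -10/(-598) = -10*(-1)/598 = -1*(-5/299) = 5/299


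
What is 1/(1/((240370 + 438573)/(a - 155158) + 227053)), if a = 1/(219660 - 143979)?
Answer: 2666121329601458/11742512597 ≈ 2.2705e+5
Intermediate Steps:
a = 1/75681 ≈ 1.3213e-5
1/(1/((240370 + 438573)/(a - 155158) + 227053)) = 1/(1/((240370 + 438573)/(1/75681 - 155158) + 227053)) = 1/(1/(678943/(-11742512597/75681) + 227053)) = 1/(1/(678943*(-75681/11742512597) + 227053)) = 1/(1/(-51383085183/11742512597 + 227053)) = 1/(1/(2666121329601458/11742512597)) = 1/(11742512597/2666121329601458) = 2666121329601458/11742512597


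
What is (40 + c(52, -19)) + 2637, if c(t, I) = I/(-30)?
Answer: 80329/30 ≈ 2677.6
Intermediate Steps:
c(t, I) = -I/30 (c(t, I) = I*(-1/30) = -I/30)
(40 + c(52, -19)) + 2637 = (40 - 1/30*(-19)) + 2637 = (40 + 19/30) + 2637 = 1219/30 + 2637 = 80329/30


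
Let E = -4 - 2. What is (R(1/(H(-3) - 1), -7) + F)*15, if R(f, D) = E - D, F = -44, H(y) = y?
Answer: -645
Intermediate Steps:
E = -6
R(f, D) = -6 - D
(R(1/(H(-3) - 1), -7) + F)*15 = ((-6 - 1*(-7)) - 44)*15 = ((-6 + 7) - 44)*15 = (1 - 44)*15 = -43*15 = -645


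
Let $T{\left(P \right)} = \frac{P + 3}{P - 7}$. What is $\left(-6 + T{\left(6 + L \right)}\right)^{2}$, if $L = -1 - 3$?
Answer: $49$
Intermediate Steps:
$L = -4$ ($L = -1 - 3 = -4$)
$T{\left(P \right)} = \frac{3 + P}{-7 + P}$
$\left(-6 + T{\left(6 + L \right)}\right)^{2} = \left(-6 + \frac{3 + \left(6 - 4\right)}{-7 + \left(6 - 4\right)}\right)^{2} = \left(-6 + \frac{3 + 2}{-7 + 2}\right)^{2} = \left(-6 + \frac{1}{-5} \cdot 5\right)^{2} = \left(-6 - 1\right)^{2} = \left(-7\right)^{2} = 49$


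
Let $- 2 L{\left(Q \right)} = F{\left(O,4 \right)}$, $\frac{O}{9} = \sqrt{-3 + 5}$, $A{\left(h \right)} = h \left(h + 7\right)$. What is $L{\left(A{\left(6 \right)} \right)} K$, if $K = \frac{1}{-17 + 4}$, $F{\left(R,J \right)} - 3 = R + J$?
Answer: $\frac{7}{26} + \frac{9 \sqrt{2}}{26} \approx 0.75877$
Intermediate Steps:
$A{\left(h \right)} = h \left(7 + h\right)$
$O = 9 \sqrt{2}$ ($O = 9 \sqrt{-3 + 5} = 9 \sqrt{2} \approx 12.728$)
$F{\left(R,J \right)} = 3 + J + R$ ($F{\left(R,J \right)} = 3 + \left(R + J\right) = 3 + \left(J + R\right) = 3 + J + R$)
$L{\left(Q \right)} = - \frac{7}{2} - \frac{9 \sqrt{2}}{2}$ ($L{\left(Q \right)} = - \frac{3 + 4 + 9 \sqrt{2}}{2} = - \frac{7 + 9 \sqrt{2}}{2} = - \frac{7}{2} - \frac{9 \sqrt{2}}{2}$)
$K = - \frac{1}{13}$ ($K = \frac{1}{-13} = - \frac{1}{13} \approx -0.076923$)
$L{\left(A{\left(6 \right)} \right)} K = \left(- \frac{7}{2} - \frac{9 \sqrt{2}}{2}\right) \left(- \frac{1}{13}\right) = \frac{7}{26} + \frac{9 \sqrt{2}}{26}$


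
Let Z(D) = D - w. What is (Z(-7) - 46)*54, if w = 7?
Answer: -3240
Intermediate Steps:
Z(D) = -7 + D (Z(D) = D - 1*7 = D - 7 = -7 + D)
(Z(-7) - 46)*54 = ((-7 - 7) - 46)*54 = (-14 - 46)*54 = -60*54 = -3240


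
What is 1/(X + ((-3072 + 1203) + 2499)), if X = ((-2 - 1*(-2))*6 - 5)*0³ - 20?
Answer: 1/610 ≈ 0.0016393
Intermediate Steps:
X = -20 (X = ((-2 + 2)*6 - 5)*0 - 20 = (0*6 - 5)*0 - 20 = (0 - 5)*0 - 20 = -5*0 - 20 = 0 - 20 = -20)
1/(X + ((-3072 + 1203) + 2499)) = 1/(-20 + ((-3072 + 1203) + 2499)) = 1/(-20 + (-1869 + 2499)) = 1/(-20 + 630) = 1/610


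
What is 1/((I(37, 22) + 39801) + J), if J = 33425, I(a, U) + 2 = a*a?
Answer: 1/74593 ≈ 1.3406e-5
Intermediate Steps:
I(a, U) = -2 + a**2 (I(a, U) = -2 + a*a = -2 + a**2)
1/((I(37, 22) + 39801) + J) = 1/(((-2 + 37**2) + 39801) + 33425) = 1/(((-2 + 1369) + 39801) + 33425) = 1/((1367 + 39801) + 33425) = 1/(41168 + 33425) = 1/74593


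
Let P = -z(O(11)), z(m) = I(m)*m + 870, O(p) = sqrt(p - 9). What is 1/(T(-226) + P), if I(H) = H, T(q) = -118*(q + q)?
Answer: 1/52464 ≈ 1.9061e-5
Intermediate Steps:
T(q) = -236*q
O(p) = sqrt(-9 + p)
z(m) = 870 + m**2 (z(m) = m*m + 870 = m**2 + 870 = 870 + m**2)
P = -872 (P = -(870 + (sqrt(-9 + 11))**2) = -(870 + (sqrt(2))**2) = -(870 + 2) = -1*872 = -872)
1/(T(-226) + P) = 1/(-236*(-226) - 872) = 1/(53336 - 872) = 1/52464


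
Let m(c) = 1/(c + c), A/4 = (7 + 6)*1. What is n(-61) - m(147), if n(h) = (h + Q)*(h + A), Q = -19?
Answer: 211679/294 ≈ 720.00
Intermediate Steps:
A = 52 (A = 4*((7 + 6)*1) = 4*(13*1) = 4*13 = 52)
n(h) = (-19 + h)*(52 + h) (n(h) = (h - 19)*(h + 52) = (-19 + h)*(52 + h))
m(c) = 1/(2*c)
n(-61) - m(147) = (-988 + (-61)**2 + 33*(-61)) - 1/(2*147) = (-988 + 3721 - 2013) - 1/(2*147) = 720 - 1*1/294 = 720 - 1/294 = 211679/294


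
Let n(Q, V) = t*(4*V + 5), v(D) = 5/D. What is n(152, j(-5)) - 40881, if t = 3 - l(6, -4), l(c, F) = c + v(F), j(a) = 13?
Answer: -163923/4 ≈ -40981.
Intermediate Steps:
l(c, F) = c + 5/F
t = -7/4 (t = 3 - (6 + 5/(-4)) = 3 - (6 + 5*(-¼)) = 3 - (6 - 5/4) = 3 - 1*19/4 = 3 - 19/4 = -7/4 ≈ -1.7500)
n(Q, V) = -35/4 - 7*V (n(Q, V) = -7*(4*V + 5)/4 = -7*(5 + 4*V)/4 = -35/4 - 7*V)
n(152, j(-5)) - 40881 = (-35/4 - 7*13) - 40881 = (-35/4 - 91) - 40881 = -399/4 - 40881 = -163923/4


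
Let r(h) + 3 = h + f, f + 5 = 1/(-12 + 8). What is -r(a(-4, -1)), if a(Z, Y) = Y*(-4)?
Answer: 17/4 ≈ 4.2500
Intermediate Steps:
f = -21/4 (f = -5 + 1/(-12 + 8) = -5 + 1/(-4) = -5 - ¼ = -21/4 ≈ -5.2500)
a(Z, Y) = -4*Y
r(h) = -33/4 + h (r(h) = -3 + (h - 21/4) = -3 + (-21/4 + h) = -33/4 + h)
-r(a(-4, -1)) = -(-33/4 - 4*(-1)) = -(-33/4 + 4) = -1*(-17/4) = 17/4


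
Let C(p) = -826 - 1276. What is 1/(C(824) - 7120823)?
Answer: -1/7122925 ≈ -1.4039e-7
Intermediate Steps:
C(p) = -2102
1/(C(824) - 7120823) = 1/(-2102 - 7120823) = 1/(-7122925) = -1/7122925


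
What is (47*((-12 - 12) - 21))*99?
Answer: -209385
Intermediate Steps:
(47*((-12 - 12) - 21))*99 = (47*(-24 - 21))*99 = (47*(-45))*99 = -2115*99 = -209385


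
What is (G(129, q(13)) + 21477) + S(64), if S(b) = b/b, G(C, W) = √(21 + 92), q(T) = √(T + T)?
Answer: 21478 + √113 ≈ 21489.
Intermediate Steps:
q(T) = √2*√T (q(T) = √(2*T) = √2*√T)
G(C, W) = √113
S(b) = 1
(G(129, q(13)) + 21477) + S(64) = (√113 + 21477) + 1 = (21477 + √113) + 1 = 21478 + √113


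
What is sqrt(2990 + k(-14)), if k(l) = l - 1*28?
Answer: 2*sqrt(737) ≈ 54.295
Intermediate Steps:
k(l) = -28 + l (k(l) = l - 28 = -28 + l)
sqrt(2990 + k(-14)) = sqrt(2990 + (-28 - 14)) = sqrt(2990 - 42) = sqrt(2948) = 2*sqrt(737)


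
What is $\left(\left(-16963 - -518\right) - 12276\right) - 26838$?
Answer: $-55559$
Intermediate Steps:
$\left(\left(-16963 - -518\right) - 12276\right) - 26838 = \left(\left(-16963 + 518\right) - 12276\right) - 26838 = \left(-16445 - 12276\right) - 26838 = -28721 - 26838 = -55559$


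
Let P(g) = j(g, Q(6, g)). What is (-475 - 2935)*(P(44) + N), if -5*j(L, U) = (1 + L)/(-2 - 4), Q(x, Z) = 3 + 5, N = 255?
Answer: -874665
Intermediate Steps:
Q(x, Z) = 8
j(L, U) = 1/30 + L/30 (j(L, U) = -(1 + L)/(5*(-2 - 4)) = -(1 + L)/(5*(-6)) = -(1 + L)*(-1)/(5*6) = -(-⅙ - L/6)/5 = 1/30 + L/30)
P(g) = 1/30 + g/30
(-475 - 2935)*(P(44) + N) = (-475 - 2935)*((1/30 + (1/30)*44) + 255) = -3410*((1/30 + 22/15) + 255) = -3410*(3/2 + 255) = -3410*513/2 = -874665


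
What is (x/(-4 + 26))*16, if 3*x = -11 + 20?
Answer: 24/11 ≈ 2.1818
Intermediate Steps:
x = 3 (x = (-11 + 20)/3 = (⅓)*9 = 3)
(x/(-4 + 26))*16 = (3/(-4 + 26))*16 = (3/22)*16 = 24/11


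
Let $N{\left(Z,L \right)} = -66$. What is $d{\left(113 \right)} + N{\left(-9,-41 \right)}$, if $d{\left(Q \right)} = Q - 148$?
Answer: $-101$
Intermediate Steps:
$d{\left(Q \right)} = -148 + Q$
$d{\left(113 \right)} + N{\left(-9,-41 \right)} = \left(-148 + 113\right) - 66 = -35 - 66 = -101$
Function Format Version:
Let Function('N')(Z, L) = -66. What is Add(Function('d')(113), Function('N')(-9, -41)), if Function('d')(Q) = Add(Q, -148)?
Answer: -101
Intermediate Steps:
Function('d')(Q) = Add(-148, Q)
Add(Function('d')(113), Function('N')(-9, -41)) = Add(Add(-148, 113), -66) = Add(-35, -66) = -101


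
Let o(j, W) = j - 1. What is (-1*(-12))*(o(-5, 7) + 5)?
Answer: -12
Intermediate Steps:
o(j, W) = -1 + j
(-1*(-12))*(o(-5, 7) + 5) = (-1*(-12))*((-1 - 5) + 5) = 12*(-6 + 5) = 12*(-1) = -12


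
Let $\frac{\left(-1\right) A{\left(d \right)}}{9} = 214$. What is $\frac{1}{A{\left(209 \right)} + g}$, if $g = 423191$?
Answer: $\frac{1}{421265} \approx 2.3738 \cdot 10^{-6}$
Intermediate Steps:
$A{\left(d \right)} = -1926$ ($A{\left(d \right)} = \left(-9\right) 214 = -1926$)
$\frac{1}{A{\left(209 \right)} + g} = \frac{1}{-1926 + 423191} = \frac{1}{421265}$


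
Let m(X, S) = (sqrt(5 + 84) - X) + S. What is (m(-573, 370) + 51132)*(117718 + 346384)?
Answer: 24168111650 + 464102*sqrt(89) ≈ 2.4172e+10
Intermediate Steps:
m(X, S) = S + sqrt(89) - X (m(X, S) = (sqrt(89) - X) + S = S + sqrt(89) - X)
(m(-573, 370) + 51132)*(117718 + 346384) = ((370 + sqrt(89) - 1*(-573)) + 51132)*(117718 + 346384) = ((370 + sqrt(89) + 573) + 51132)*464102 = ((943 + sqrt(89)) + 51132)*464102 = (52075 + sqrt(89))*464102 = 24168111650 + 464102*sqrt(89)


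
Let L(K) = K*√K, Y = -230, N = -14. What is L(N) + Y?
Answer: -230 - 14*I*√14 ≈ -230.0 - 52.383*I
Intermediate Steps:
L(K) = K^(3/2)
L(N) + Y = (-14)^(3/2) - 230 = -14*I*√14 - 230 = -230 - 14*I*√14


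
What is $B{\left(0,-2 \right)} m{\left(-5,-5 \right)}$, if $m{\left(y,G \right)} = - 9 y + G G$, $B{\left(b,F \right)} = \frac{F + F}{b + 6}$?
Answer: $- \frac{140}{3} \approx -46.667$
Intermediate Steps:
$B{\left(b,F \right)} = \frac{2 F}{6 + b}$
$m{\left(y,G \right)} = G^{2} - 9 y$ ($m{\left(y,G \right)} = - 9 y + G^{2} = G^{2} - 9 y$)
$B{\left(0,-2 \right)} m{\left(-5,-5 \right)} = 2 \left(-2\right) \frac{1}{6 + 0} \left(\left(-5\right)^{2} - -45\right) = 2 \left(-2\right) \frac{1}{6} \left(25 + 45\right) = 2 \left(-2\right) \frac{1}{6} \cdot 70 = \left(- \frac{2}{3}\right) 70 = - \frac{140}{3}$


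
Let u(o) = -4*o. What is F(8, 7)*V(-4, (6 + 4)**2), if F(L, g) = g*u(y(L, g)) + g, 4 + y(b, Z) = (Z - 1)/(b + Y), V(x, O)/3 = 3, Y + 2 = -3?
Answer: 567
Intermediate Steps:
Y = -5 (Y = -2 - 3 = -5)
V(x, O) = 9 (V(x, O) = 3*3 = 9)
y(b, Z) = -4 + (-1 + Z)/(-5 + b) (y(b, Z) = -4 + (Z - 1)/(b - 5) = -4 + (-1 + Z)/(-5 + b))
F(L, g) = g - 4*g*(19 + g - 4*L)/(-5 + L) (F(L, g) = g*(-4*(19 + g - 4*L)/(-5 + L)) + g = -4*g*(19 + g - 4*L)/(-5 + L) + g = g - 4*g*(19 + g - 4*L)/(-5 + L))
F(8, 7)*V(-4, (6 + 4)**2) = (7*(-81 - 4*7 + 17*8)/(-5 + 8))*9 = (7*(-81 - 28 + 136)/3)*9 = (7*(1/3)*27)*9 = 63*9 = 567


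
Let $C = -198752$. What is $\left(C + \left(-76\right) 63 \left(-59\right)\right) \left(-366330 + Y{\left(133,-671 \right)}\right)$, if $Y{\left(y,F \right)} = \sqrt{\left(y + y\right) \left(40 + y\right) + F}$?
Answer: $-30676474200 + 83740 \sqrt{45347} \approx -3.0659 \cdot 10^{10}$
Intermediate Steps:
$Y{\left(y,F \right)} = \sqrt{F + 2 y \left(40 + y\right)}$ ($Y{\left(y,F \right)} = \sqrt{2 y \left(40 + y\right) + F} = \sqrt{F + 2 y \left(40 + y\right)}$)
$\left(C + \left(-76\right) 63 \left(-59\right)\right) \left(-366330 + Y{\left(133,-671 \right)}\right) = \left(-198752 + \left(-76\right) 63 \left(-59\right)\right) \left(-366330 + \sqrt{-671 + 2 \cdot 133^{2} + 80 \cdot 133}\right) = \left(-198752 - -282492\right) \left(-366330 + \sqrt{-671 + 2 \cdot 17689 + 10640}\right) = \left(-198752 + 282492\right) \left(-366330 + \sqrt{-671 + 35378 + 10640}\right) = 83740 \left(-366330 + \sqrt{45347}\right) = -30676474200 + 83740 \sqrt{45347}$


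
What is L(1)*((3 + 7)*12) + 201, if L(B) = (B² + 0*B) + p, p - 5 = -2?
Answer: 681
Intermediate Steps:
p = 3 (p = 5 - 2 = 3)
L(B) = 3 + B² (L(B) = (B² + 0*B) + 3 = (B² + 0) + 3 = B² + 3 = 3 + B²)
L(1)*((3 + 7)*12) + 201 = (3 + 1²)*((3 + 7)*12) + 201 = (3 + 1)*(10*12) + 201 = 4*120 + 201 = 480 + 201 = 681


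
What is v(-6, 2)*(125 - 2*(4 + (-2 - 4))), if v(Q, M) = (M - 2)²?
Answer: 0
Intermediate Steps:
v(Q, M) = (-2 + M)²
v(-6, 2)*(125 - 2*(4 + (-2 - 4))) = (-2 + 2)²*(125 - 2*(4 + (-2 - 4))) = 0²*(125 - 2*(4 - 6)) = 0*(125 - 2*(-2)) = 0*(125 + 4) = 0*129 = 0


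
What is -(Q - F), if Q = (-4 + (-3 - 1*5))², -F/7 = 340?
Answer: -2524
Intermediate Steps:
F = -2380 (F = -7*340 = -2380)
Q = 144 (Q = (-4 + (-3 - 5))² = (-4 - 8)² = (-12)² = 144)
-(Q - F) = -(144 - 1*(-2380)) = -(144 + 2380) = -1*2524 = -2524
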